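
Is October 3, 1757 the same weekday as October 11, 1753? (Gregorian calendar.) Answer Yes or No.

No

From Oct 11, 1753 to Oct 3, 1757 is 1453 days.
1453 mod 7 = 4, so they are different weekdays.
(Oct 11, 1753 is a Thursday; Oct 3, 1757 is a Monday.)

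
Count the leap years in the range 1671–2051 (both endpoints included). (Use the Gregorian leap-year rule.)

Multiples of 4 in [1671,2051]: 95.
Of those, multiples of 100: 4 (not leap unless ÷400).
Multiples of 400: 1.
Leap years = 95 − 4 + 1 = 92.

92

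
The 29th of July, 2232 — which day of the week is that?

Sunday

Doomsday rule: the anchor day for the 2200s is Friday. For year 32: 32÷12 = 2 r 8, and 8÷4 = 2, so 2+8+2 = 12.
Friday + 12 ≡ Wednesday — that's 2232's doomsday.
In July the doomsday date is Jul 11.
Jul 29 is 18 days after Jul 11; 18 mod 7 = 4, so Wednesday + 4 = Sunday.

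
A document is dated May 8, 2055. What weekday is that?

Saturday

January 1, 2055 is a Friday.
Jan 1, 2055 → Feb 1, 2055: 31 days (January has 31).
Feb 1, 2055 → Mar 1, 2055: 28 days (February has 28).
Mar 1, 2055 → Apr 1, 2055: 31 days (March has 31).
Apr 1, 2055 → May 1, 2055: 30 days (April has 30).
May 1, 2055 → May 8, 2055: 7 days.
Total: 127 days.
127 mod 7 = 1, so Friday + 1 = Saturday.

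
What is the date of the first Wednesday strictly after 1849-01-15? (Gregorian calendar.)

January 17, 1849

Jan 15, 1849 is a Monday.
From Monday to the next Wednesday is 2 days.
Jan 15, 1849 + 2 = Jan 17, 1849.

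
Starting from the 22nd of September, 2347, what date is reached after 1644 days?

+366 (one year; includes Feb 29, 2348) → Sep 22, 2348 (1278 left).
+365 (one year) → Sep 22, 2349 (913 left).
+365 (one year) → Sep 22, 2350 (548 left).
+365 (one year) → Sep 22, 2351 (183 left).
Sep has 30 days: +9 → Oct 1, 2351 (174 left).
Oct has 31 days: +31 → Nov 1, 2351 (143 left).
Nov has 30 days: +30 → Dec 1, 2351 (113 left).
Dec has 31 days: +31 → Jan 1, 2352 (82 left).
Jan has 31 days: +31 → Feb 1, 2352 (51 left).
Feb has 29 days: +29 → Mar 1, 2352 (22 left).
+22 → Mar 23, 2352.

March 23, 2352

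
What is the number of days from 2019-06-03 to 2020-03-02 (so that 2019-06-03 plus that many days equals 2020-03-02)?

Jun 3, 2019 → Jul 3, 2019: 30 days (June has 30).
Jul 3, 2019 → Aug 3, 2019: 31 days (July has 31).
Aug 3, 2019 → Sep 3, 2019: 31 days (August has 31).
Sep 3, 2019 → Oct 3, 2019: 30 days (September has 30).
Oct 3, 2019 → Nov 3, 2019: 31 days (October has 31).
Nov 3, 2019 → Dec 3, 2019: 30 days (November has 30).
Dec 3, 2019 → Jan 3, 2020: 31 days (December has 31).
Jan 3, 2020 → Feb 3, 2020: 31 days (January has 31).
Feb 3, 2020 → Mar 2, 2020: 28 days.
Total: 273 days.

273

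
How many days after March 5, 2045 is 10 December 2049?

1741

Mar 5, 2045 → Mar 5, 2046: 365 days.
Mar 5, 2046 → Mar 5, 2047: 365 days.
Mar 5, 2047 → Mar 5, 2048: 366 days (Feb 29, 2048 is in that span).
Mar 5, 2048 → Mar 5, 2049: 365 days.
Mar 5, 2049 → Apr 5, 2049: 31 days (March has 31).
Apr 5, 2049 → May 5, 2049: 30 days (April has 30).
May 5, 2049 → Jun 5, 2049: 31 days (May has 31).
Jun 5, 2049 → Jul 5, 2049: 30 days (June has 30).
Jul 5, 2049 → Aug 5, 2049: 31 days (July has 31).
Aug 5, 2049 → Sep 5, 2049: 31 days (August has 31).
Sep 5, 2049 → Oct 5, 2049: 30 days (September has 30).
Oct 5, 2049 → Nov 5, 2049: 31 days (October has 31).
Nov 5, 2049 → Dec 5, 2049: 30 days (November has 30).
Dec 5, 2049 → Dec 10, 2049: 5 days.
Total: 1741 days.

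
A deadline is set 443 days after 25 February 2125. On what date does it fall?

+365 (one year) → Feb 25, 2126 (78 left).
Feb has 28 days: +4 → Mar 1, 2126 (74 left).
Mar has 31 days: +31 → Apr 1, 2126 (43 left).
Apr has 30 days: +30 → May 1, 2126 (13 left).
+13 → May 14, 2126.

May 14, 2126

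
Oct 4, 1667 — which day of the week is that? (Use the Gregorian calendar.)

Doomsday rule: the anchor day for the 1600s is Tuesday. For year 67: 67÷12 = 5 r 7, and 7÷4 = 1, so 5+7+1 = 13.
Tuesday + 13 ≡ Monday — that's 1667's doomsday.
In October the doomsday date is Oct 10.
Oct 4 is 6 days before Oct 10; 6 mod 7 = 6, so Monday − 6 = Tuesday.

Tuesday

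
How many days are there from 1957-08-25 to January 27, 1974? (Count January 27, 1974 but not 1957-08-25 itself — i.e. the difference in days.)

Aug 25, 1957 → Aug 25, 1958: 365 days.
Aug 25, 1958 → Aug 25, 1959: 365 days.
Aug 25, 1959 → Aug 25, 1960: 366 days (Feb 29, 1960 is in that span).
Aug 25, 1960 → Aug 25, 1961: 365 days.
Aug 25, 1961 → Aug 25, 1962: 365 days.
Aug 25, 1962 → Aug 25, 1963: 365 days.
Aug 25, 1963 → Aug 25, 1964: 366 days (Feb 29, 1964 is in that span).
Aug 25, 1964 → Aug 25, 1965: 365 days.
Aug 25, 1965 → Aug 25, 1966: 365 days.
Aug 25, 1966 → Aug 25, 1967: 365 days.
Aug 25, 1967 → Aug 25, 1968: 366 days (Feb 29, 1968 is in that span).
Aug 25, 1968 → Aug 25, 1969: 365 days.
Aug 25, 1969 → Aug 25, 1970: 365 days.
Aug 25, 1970 → Aug 25, 1971: 365 days.
Aug 25, 1971 → Aug 25, 1972: 366 days (Feb 29, 1972 is in that span).
Aug 25, 1972 → Aug 25, 1973: 365 days.
Aug 25, 1973 → Sep 25, 1973: 31 days (August has 31).
Sep 25, 1973 → Oct 25, 1973: 30 days (September has 30).
Oct 25, 1973 → Nov 25, 1973: 31 days (October has 31).
Nov 25, 1973 → Dec 25, 1973: 30 days (November has 30).
Dec 25, 1973 → Jan 25, 1974: 31 days (December has 31).
Jan 25, 1974 → Jan 27, 1974: 2 days.
Total: 5999 days.

5999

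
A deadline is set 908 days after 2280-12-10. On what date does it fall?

June 6, 2283

+365 (one year) → Dec 10, 2281 (543 left).
+365 (one year) → Dec 10, 2282 (178 left).
Dec has 31 days: +22 → Jan 1, 2283 (156 left).
Jan has 31 days: +31 → Feb 1, 2283 (125 left).
Feb has 28 days: +28 → Mar 1, 2283 (97 left).
Mar has 31 days: +31 → Apr 1, 2283 (66 left).
Apr has 30 days: +30 → May 1, 2283 (36 left).
May has 31 days: +31 → Jun 1, 2283 (5 left).
+5 → Jun 6, 2283.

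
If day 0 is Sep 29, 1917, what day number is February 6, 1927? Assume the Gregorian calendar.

3417

Sep 29, 1917 → Sep 29, 1918: 365 days.
Sep 29, 1918 → Sep 29, 1919: 365 days.
Sep 29, 1919 → Sep 29, 1920: 366 days (Feb 29, 1920 is in that span).
Sep 29, 1920 → Sep 29, 1921: 365 days.
Sep 29, 1921 → Sep 29, 1922: 365 days.
Sep 29, 1922 → Sep 29, 1923: 365 days.
Sep 29, 1923 → Sep 29, 1924: 366 days (Feb 29, 1924 is in that span).
Sep 29, 1924 → Sep 29, 1925: 365 days.
Sep 29, 1925 → Sep 29, 1926: 365 days.
Sep 29, 1926 → Oct 29, 1926: 30 days (September has 30).
Oct 29, 1926 → Nov 29, 1926: 31 days (October has 31).
Nov 29, 1926 → Dec 29, 1926: 30 days (November has 30).
Dec 29, 1926 → Jan 29, 1927: 31 days (December has 31).
Jan 29, 1927 → Feb 6, 1927: 8 days.
Total: 3417 days.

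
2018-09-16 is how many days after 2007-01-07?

4270

Jan 7, 2007 → Jan 7, 2008: 365 days.
Jan 7, 2008 → Jan 7, 2009: 366 days (Feb 29, 2008 is in that span).
Jan 7, 2009 → Jan 7, 2010: 365 days.
Jan 7, 2010 → Jan 7, 2011: 365 days.
Jan 7, 2011 → Jan 7, 2012: 365 days.
Jan 7, 2012 → Jan 7, 2013: 366 days (Feb 29, 2012 is in that span).
Jan 7, 2013 → Jan 7, 2014: 365 days.
Jan 7, 2014 → Jan 7, 2015: 365 days.
Jan 7, 2015 → Jan 7, 2016: 365 days.
Jan 7, 2016 → Jan 7, 2017: 366 days (Feb 29, 2016 is in that span).
Jan 7, 2017 → Jan 7, 2018: 365 days.
Jan 7, 2018 → Feb 7, 2018: 31 days (January has 31).
Feb 7, 2018 → Mar 7, 2018: 28 days (February has 28).
Mar 7, 2018 → Apr 7, 2018: 31 days (March has 31).
Apr 7, 2018 → May 7, 2018: 30 days (April has 30).
May 7, 2018 → Jun 7, 2018: 31 days (May has 31).
Jun 7, 2018 → Jul 7, 2018: 30 days (June has 30).
Jul 7, 2018 → Aug 7, 2018: 31 days (July has 31).
Aug 7, 2018 → Sep 7, 2018: 31 days (August has 31).
Sep 7, 2018 → Sep 16, 2018: 9 days.
Total: 4270 days.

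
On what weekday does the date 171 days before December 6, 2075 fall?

First find the weekday of Dec 6, 2075. Doomsday rule: the anchor day for the 2000s is Tuesday. For year 75: 75÷12 = 6 r 3, and 3÷4 = 0, so 6+3+0 = 9.
Tuesday + 9 ≡ Thursday — that's 2075's doomsday.
In December the doomsday date is Dec 12.
Dec 6 is 6 days before Dec 12; 6 mod 7 = 6, so Thursday − 6 = Friday.
171 mod 7 = 3, so 171 days before a Friday is Friday − 3 = Tuesday.

Tuesday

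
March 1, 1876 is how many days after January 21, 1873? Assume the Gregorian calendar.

Jan 21, 1873 → Jan 21, 1874: 365 days.
Jan 21, 1874 → Jan 21, 1875: 365 days.
Jan 21, 1875 → Jan 21, 1876: 365 days.
Jan 21, 1876 → Feb 21, 1876: 31 days (January has 31).
Feb 21, 1876 → Mar 1, 1876: 9 days.
Total: 1135 days.

1135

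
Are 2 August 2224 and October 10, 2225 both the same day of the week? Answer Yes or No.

From Aug 2, 2224 to Oct 10, 2225 is 434 days.
434 mod 7 = 0, so they are the same weekday.
(Aug 2, 2224 is a Monday; Oct 10, 2225 is a Monday.)

Yes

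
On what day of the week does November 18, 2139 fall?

Doomsday rule: the anchor day for the 2100s is Sunday. For year 39: 39÷12 = 3 r 3, and 3÷4 = 0, so 3+3+0 = 6.
Sunday + 6 ≡ Saturday — that's 2139's doomsday.
In November the doomsday date is Nov 7.
Nov 18 is 11 days after Nov 7; 11 mod 7 = 4, so Saturday + 4 = Wednesday.

Wednesday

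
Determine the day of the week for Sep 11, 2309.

Doomsday rule: the anchor day for the 2300s is Wednesday. For year 09: 9÷12 = 0 r 9, and 9÷4 = 2, so 0+9+2 = 11.
Wednesday + 11 ≡ Sunday — that's 2309's doomsday.
In September the doomsday date is Sep 5.
Sep 11 is 6 days after Sep 5; 6 mod 7 = 6, so Sunday + 6 = Saturday.

Saturday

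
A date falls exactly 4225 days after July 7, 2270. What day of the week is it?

Monday

Jul 7, 2270 is a Thursday.
4225 mod 7 = 4, so 4225 days after a Thursday is Thursday + 4 = Monday.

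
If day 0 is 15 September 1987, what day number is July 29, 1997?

Sep 15, 1987 → Sep 15, 1988: 366 days (Feb 29, 1988 is in that span).
Sep 15, 1988 → Sep 15, 1989: 365 days.
Sep 15, 1989 → Sep 15, 1990: 365 days.
Sep 15, 1990 → Sep 15, 1991: 365 days.
Sep 15, 1991 → Sep 15, 1992: 366 days (Feb 29, 1992 is in that span).
Sep 15, 1992 → Sep 15, 1993: 365 days.
Sep 15, 1993 → Sep 15, 1994: 365 days.
Sep 15, 1994 → Sep 15, 1995: 365 days.
Sep 15, 1995 → Sep 15, 1996: 366 days (Feb 29, 1996 is in that span).
Sep 15, 1996 → Oct 15, 1996: 30 days (September has 30).
Oct 15, 1996 → Nov 15, 1996: 31 days (October has 31).
Nov 15, 1996 → Dec 15, 1996: 30 days (November has 30).
Dec 15, 1996 → Jan 15, 1997: 31 days (December has 31).
Jan 15, 1997 → Feb 15, 1997: 31 days (January has 31).
Feb 15, 1997 → Mar 15, 1997: 28 days (February has 28).
Mar 15, 1997 → Apr 15, 1997: 31 days (March has 31).
Apr 15, 1997 → May 15, 1997: 30 days (April has 30).
May 15, 1997 → Jun 15, 1997: 31 days (May has 31).
Jun 15, 1997 → Jul 15, 1997: 30 days (June has 30).
Jul 15, 1997 → Jul 29, 1997: 14 days.
Total: 3605 days.

3605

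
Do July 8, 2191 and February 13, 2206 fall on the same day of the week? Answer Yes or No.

No

From Jul 8, 2191 to Feb 13, 2206 is 5333 days.
5333 mod 7 = 6, so they are different weekdays.
(Jul 8, 2191 is a Friday; Feb 13, 2206 is a Thursday.)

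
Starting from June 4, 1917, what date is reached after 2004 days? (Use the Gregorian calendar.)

November 29, 1922

+365 (one year) → Jun 4, 1918 (1639 left).
+365 (one year) → Jun 4, 1919 (1274 left).
+366 (one year; includes Feb 29, 1920) → Jun 4, 1920 (908 left).
+365 (one year) → Jun 4, 1921 (543 left).
+365 (one year) → Jun 4, 1922 (178 left).
Jun has 30 days: +27 → Jul 1, 1922 (151 left).
Jul has 31 days: +31 → Aug 1, 1922 (120 left).
Aug has 31 days: +31 → Sep 1, 1922 (89 left).
Sep has 30 days: +30 → Oct 1, 1922 (59 left).
Oct has 31 days: +31 → Nov 1, 1922 (28 left).
+28 → Nov 29, 1922.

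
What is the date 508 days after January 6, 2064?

May 28, 2065

+366 (one year; includes Feb 29, 2064) → Jan 6, 2065 (142 left).
Jan has 31 days: +26 → Feb 1, 2065 (116 left).
Feb has 28 days: +28 → Mar 1, 2065 (88 left).
Mar has 31 days: +31 → Apr 1, 2065 (57 left).
Apr has 30 days: +30 → May 1, 2065 (27 left).
+27 → May 28, 2065.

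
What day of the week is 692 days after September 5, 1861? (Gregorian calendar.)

Sep 5, 1861 is a Thursday.
692 mod 7 = 6, so 692 days after a Thursday is Thursday + 6 = Wednesday.

Wednesday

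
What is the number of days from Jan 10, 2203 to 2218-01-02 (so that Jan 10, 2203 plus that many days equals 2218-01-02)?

Jan 10, 2203 → Jan 10, 2204: 365 days.
Jan 10, 2204 → Jan 10, 2205: 366 days (Feb 29, 2204 is in that span).
Jan 10, 2205 → Jan 10, 2206: 365 days.
Jan 10, 2206 → Jan 10, 2207: 365 days.
Jan 10, 2207 → Jan 10, 2208: 365 days.
Jan 10, 2208 → Jan 10, 2209: 366 days (Feb 29, 2208 is in that span).
Jan 10, 2209 → Jan 10, 2210: 365 days.
Jan 10, 2210 → Jan 10, 2211: 365 days.
Jan 10, 2211 → Jan 10, 2212: 365 days.
Jan 10, 2212 → Jan 10, 2213: 366 days (Feb 29, 2212 is in that span).
Jan 10, 2213 → Jan 10, 2214: 365 days.
Jan 10, 2214 → Jan 10, 2215: 365 days.
Jan 10, 2215 → Jan 10, 2216: 365 days.
Jan 10, 2216 → Jan 10, 2217: 366 days (Feb 29, 2216 is in that span).
Jan 10, 2217 → Feb 10, 2217: 31 days (January has 31).
Feb 10, 2217 → Mar 10, 2217: 28 days (February has 28).
Mar 10, 2217 → Apr 10, 2217: 31 days (March has 31).
Apr 10, 2217 → May 10, 2217: 30 days (April has 30).
May 10, 2217 → Jun 10, 2217: 31 days (May has 31).
Jun 10, 2217 → Jul 10, 2217: 30 days (June has 30).
Jul 10, 2217 → Aug 10, 2217: 31 days (July has 31).
Aug 10, 2217 → Sep 10, 2217: 31 days (August has 31).
Sep 10, 2217 → Oct 10, 2217: 30 days (September has 30).
Oct 10, 2217 → Nov 10, 2217: 31 days (October has 31).
Nov 10, 2217 → Dec 10, 2217: 30 days (November has 30).
Dec 10, 2217 → Jan 2, 2218: 23 days.
Total: 5471 days.

5471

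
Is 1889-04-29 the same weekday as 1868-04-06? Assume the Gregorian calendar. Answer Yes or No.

From Apr 6, 1868 to Apr 29, 1889 is 7693 days.
7693 mod 7 = 0, so they are the same weekday.
(Apr 6, 1868 is a Monday; Apr 29, 1889 is a Monday.)

Yes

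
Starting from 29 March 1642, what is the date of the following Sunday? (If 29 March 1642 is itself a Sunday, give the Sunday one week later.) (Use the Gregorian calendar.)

Mar 29, 1642 is a Saturday.
From Saturday to the next Sunday is 1 day.
Mar 29, 1642 + 1 = Mar 30, 1642.

March 30, 1642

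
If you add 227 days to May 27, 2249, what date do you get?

January 9, 2250

May has 31 days: +5 → Jun 1, 2249 (222 left).
Jun has 30 days: +30 → Jul 1, 2249 (192 left).
Jul has 31 days: +31 → Aug 1, 2249 (161 left).
Aug has 31 days: +31 → Sep 1, 2249 (130 left).
Sep has 30 days: +30 → Oct 1, 2249 (100 left).
Oct has 31 days: +31 → Nov 1, 2249 (69 left).
Nov has 30 days: +30 → Dec 1, 2249 (39 left).
Dec has 31 days: +31 → Jan 1, 2250 (8 left).
+8 → Jan 9, 2250.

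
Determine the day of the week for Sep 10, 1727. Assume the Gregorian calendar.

Wednesday

Doomsday rule: the anchor day for the 1700s is Sunday. For year 27: 27÷12 = 2 r 3, and 3÷4 = 0, so 2+3+0 = 5.
Sunday + 5 ≡ Friday — that's 1727's doomsday.
In September the doomsday date is Sep 5.
Sep 10 is 5 days after Sep 5; 5 mod 7 = 5, so Friday + 5 = Wednesday.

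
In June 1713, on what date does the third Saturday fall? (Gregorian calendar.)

June 1, 1713 is a Thursday.
The first Saturday is therefore June 3 (2 days later).
The third Saturday is 3 + 2×7 = June 17.

June 17, 1713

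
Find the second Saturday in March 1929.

March 9, 1929

March 1, 1929 is a Friday.
The first Saturday is therefore March 2 (1 days later).
The second Saturday is 2 + 1×7 = March 9.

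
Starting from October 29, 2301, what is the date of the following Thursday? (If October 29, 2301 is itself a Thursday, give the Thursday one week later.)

Oct 29, 2301 is a Tuesday.
From Tuesday to the next Thursday is 2 days.
Oct 29, 2301 + 2 = Oct 31, 2301.

October 31, 2301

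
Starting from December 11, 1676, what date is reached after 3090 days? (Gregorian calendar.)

+365 (one year) → Dec 11, 1677 (2725 left).
+365 (one year) → Dec 11, 1678 (2360 left).
+365 (one year) → Dec 11, 1679 (1995 left).
+366 (one year; includes Feb 29, 1680) → Dec 11, 1680 (1629 left).
+365 (one year) → Dec 11, 1681 (1264 left).
+365 (one year) → Dec 11, 1682 (899 left).
+365 (one year) → Dec 11, 1683 (534 left).
+366 (one year; includes Feb 29, 1684) → Dec 11, 1684 (168 left).
Dec has 31 days: +21 → Jan 1, 1685 (147 left).
Jan has 31 days: +31 → Feb 1, 1685 (116 left).
Feb has 28 days: +28 → Mar 1, 1685 (88 left).
Mar has 31 days: +31 → Apr 1, 1685 (57 left).
Apr has 30 days: +30 → May 1, 1685 (27 left).
+27 → May 28, 1685.

May 28, 1685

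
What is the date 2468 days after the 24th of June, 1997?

March 27, 2004

+365 (one year) → Jun 24, 1998 (2103 left).
+365 (one year) → Jun 24, 1999 (1738 left).
+366 (one year; includes Feb 29, 2000) → Jun 24, 2000 (1372 left).
+365 (one year) → Jun 24, 2001 (1007 left).
+365 (one year) → Jun 24, 2002 (642 left).
+365 (one year) → Jun 24, 2003 (277 left).
Jun has 30 days: +7 → Jul 1, 2003 (270 left).
Jul has 31 days: +31 → Aug 1, 2003 (239 left).
Aug has 31 days: +31 → Sep 1, 2003 (208 left).
Sep has 30 days: +30 → Oct 1, 2003 (178 left).
Oct has 31 days: +31 → Nov 1, 2003 (147 left).
Nov has 30 days: +30 → Dec 1, 2003 (117 left).
Dec has 31 days: +31 → Jan 1, 2004 (86 left).
Jan has 31 days: +31 → Feb 1, 2004 (55 left).
Feb has 29 days: +29 → Mar 1, 2004 (26 left).
+26 → Mar 27, 2004.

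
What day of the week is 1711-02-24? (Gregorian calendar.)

Doomsday rule: the anchor day for the 1700s is Sunday. For year 11: 11÷12 = 0 r 11, and 11÷4 = 2, so 0+11+2 = 13.
Sunday + 13 ≡ Saturday — that's 1711's doomsday.
In February the doomsday date is Feb 28 (1711 is not a leap year).
Feb 24 is 4 days before Feb 28; 4 mod 7 = 4, so Saturday − 4 = Tuesday.

Tuesday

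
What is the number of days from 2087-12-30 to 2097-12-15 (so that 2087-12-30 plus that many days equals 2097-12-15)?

Dec 30, 2087 → Dec 30, 2088: 366 days (Feb 29, 2088 is in that span).
Dec 30, 2088 → Dec 30, 2089: 365 days.
Dec 30, 2089 → Dec 30, 2090: 365 days.
Dec 30, 2090 → Dec 30, 2091: 365 days.
Dec 30, 2091 → Dec 30, 2092: 366 days (Feb 29, 2092 is in that span).
Dec 30, 2092 → Dec 30, 2093: 365 days.
Dec 30, 2093 → Dec 30, 2094: 365 days.
Dec 30, 2094 → Dec 30, 2095: 365 days.
Dec 30, 2095 → Dec 30, 2096: 366 days (Feb 29, 2096 is in that span).
Dec 30, 2096 → Jan 30, 2097: 31 days (December has 31).
Jan 30, 2097 → Feb 28, 2097: 29 days (January has 31).
Feb 28, 2097 → Mar 28, 2097: 28 days (February has 28).
Mar 28, 2097 → Apr 28, 2097: 31 days (March has 31).
Apr 28, 2097 → May 28, 2097: 30 days (April has 30).
May 28, 2097 → Jun 28, 2097: 31 days (May has 31).
Jun 28, 2097 → Jul 28, 2097: 30 days (June has 30).
Jul 28, 2097 → Aug 28, 2097: 31 days (July has 31).
Aug 28, 2097 → Sep 28, 2097: 31 days (August has 31).
Sep 28, 2097 → Oct 28, 2097: 30 days (September has 30).
Oct 28, 2097 → Nov 28, 2097: 31 days (October has 31).
Nov 28, 2097 → Dec 15, 2097: 17 days.
Total: 3638 days.

3638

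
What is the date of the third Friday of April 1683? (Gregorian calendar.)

April 1, 1683 is a Thursday.
The first Friday is therefore April 2 (1 days later).
The third Friday is 2 + 2×7 = April 16.

April 16, 1683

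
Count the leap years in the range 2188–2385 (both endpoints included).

Multiples of 4 in [2188,2385]: 50.
Of those, multiples of 100: 2 (not leap unless ÷400).
Multiples of 400: 0.
Leap years = 50 − 2 + 0 = 48.

48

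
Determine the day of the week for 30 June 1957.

Sunday

January 1, 1957 is a Tuesday.
Jan 1, 1957 → Feb 1, 1957: 31 days (January has 31).
Feb 1, 1957 → Mar 1, 1957: 28 days (February has 28).
Mar 1, 1957 → Apr 1, 1957: 31 days (March has 31).
Apr 1, 1957 → May 1, 1957: 30 days (April has 30).
May 1, 1957 → Jun 1, 1957: 31 days (May has 31).
Jun 1, 1957 → Jun 30, 1957: 29 days.
Total: 180 days.
180 mod 7 = 5, so Tuesday + 5 = Sunday.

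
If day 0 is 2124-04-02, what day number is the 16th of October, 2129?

2023

Apr 2, 2124 → Apr 2, 2125: 365 days.
Apr 2, 2125 → Apr 2, 2126: 365 days.
Apr 2, 2126 → Apr 2, 2127: 365 days.
Apr 2, 2127 → Apr 2, 2128: 366 days (Feb 29, 2128 is in that span).
Apr 2, 2128 → Apr 2, 2129: 365 days.
Apr 2, 2129 → May 2, 2129: 30 days (April has 30).
May 2, 2129 → Jun 2, 2129: 31 days (May has 31).
Jun 2, 2129 → Jul 2, 2129: 30 days (June has 30).
Jul 2, 2129 → Aug 2, 2129: 31 days (July has 31).
Aug 2, 2129 → Sep 2, 2129: 31 days (August has 31).
Sep 2, 2129 → Oct 2, 2129: 30 days (September has 30).
Oct 2, 2129 → Oct 16, 2129: 14 days.
Total: 2023 days.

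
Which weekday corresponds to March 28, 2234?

Doomsday rule: the anchor day for the 2200s is Friday. For year 34: 34÷12 = 2 r 10, and 10÷4 = 2, so 2+10+2 = 14.
Friday + 14 ≡ Friday — that's 2234's doomsday.
In March the doomsday date is Mar 14.
Mar 28 is 14 days after Mar 14; 14 mod 7 = 0, so Friday + 0 = Friday.

Friday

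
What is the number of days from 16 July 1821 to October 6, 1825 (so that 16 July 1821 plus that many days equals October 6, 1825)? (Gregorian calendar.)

1543

Jul 16, 1821 → Jul 16, 1822: 365 days.
Jul 16, 1822 → Jul 16, 1823: 365 days.
Jul 16, 1823 → Jul 16, 1824: 366 days (Feb 29, 1824 is in that span).
Jul 16, 1824 → Jul 16, 1825: 365 days.
Jul 16, 1825 → Aug 16, 1825: 31 days (July has 31).
Aug 16, 1825 → Sep 16, 1825: 31 days (August has 31).
Sep 16, 1825 → Oct 6, 1825: 20 days.
Total: 1543 days.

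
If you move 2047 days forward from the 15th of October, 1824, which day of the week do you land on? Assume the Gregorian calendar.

Oct 15, 1824 is a Friday.
2047 mod 7 = 3, so 2047 days after a Friday is Friday + 3 = Monday.

Monday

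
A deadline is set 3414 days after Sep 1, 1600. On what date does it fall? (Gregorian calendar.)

+365 (one year) → Sep 1, 1601 (3049 left).
+365 (one year) → Sep 1, 1602 (2684 left).
+365 (one year) → Sep 1, 1603 (2319 left).
+366 (one year; includes Feb 29, 1604) → Sep 1, 1604 (1953 left).
+365 (one year) → Sep 1, 1605 (1588 left).
+365 (one year) → Sep 1, 1606 (1223 left).
+365 (one year) → Sep 1, 1607 (858 left).
+366 (one year; includes Feb 29, 1608) → Sep 1, 1608 (492 left).
+365 (one year) → Sep 1, 1609 (127 left).
Sep has 30 days: +30 → Oct 1, 1609 (97 left).
Oct has 31 days: +31 → Nov 1, 1609 (66 left).
Nov has 30 days: +30 → Dec 1, 1609 (36 left).
Dec has 31 days: +31 → Jan 1, 1610 (5 left).
+5 → Jan 6, 1610.

January 6, 1610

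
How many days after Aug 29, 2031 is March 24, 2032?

Aug 29, 2031 → Sep 29, 2031: 31 days (August has 31).
Sep 29, 2031 → Oct 29, 2031: 30 days (September has 30).
Oct 29, 2031 → Nov 29, 2031: 31 days (October has 31).
Nov 29, 2031 → Dec 29, 2031: 30 days (November has 30).
Dec 29, 2031 → Jan 29, 2032: 31 days (December has 31).
Jan 29, 2032 → Feb 29, 2032: 31 days (January has 31).
Feb 29, 2032 → Mar 24, 2032: 24 days.
Total: 208 days.

208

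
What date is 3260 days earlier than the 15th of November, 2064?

December 13, 2055

−366 (one year; includes Feb 29, 2064) → Nov 15, 2063 (2894 left).
−365 (one year) → Nov 15, 2062 (2529 left).
−365 (one year) → Nov 15, 2061 (2164 left).
−365 (one year) → Nov 15, 2060 (1799 left).
−366 (one year; includes Feb 29, 2060) → Nov 15, 2059 (1433 left).
−365 (one year) → Nov 15, 2058 (1068 left).
−365 (one year) → Nov 15, 2057 (703 left).
−365 (one year) → Nov 15, 2056 (338 left).
−15 → Oct 31, 2056 (end of Oct, 31 days; 323 left).
−31 → Sep 30, 2056 (end of Sep, 30 days; 292 left).
−30 → Aug 31, 2056 (end of Aug, 31 days; 262 left).
−31 → Jul 31, 2056 (end of Jul, 31 days; 231 left).
−31 → Jun 30, 2056 (end of Jun, 30 days; 200 left).
−30 → May 31, 2056 (end of May, 31 days; 170 left).
−31 → Apr 30, 2056 (end of Apr, 30 days; 139 left).
−30 → Mar 31, 2056 (end of Mar, 31 days; 109 left).
−31 → Feb 29, 2056 (end of Feb, 29 days; 78 left).
−29 → Jan 31, 2056 (end of Jan, 31 days; 49 left).
−31 → Dec 31, 2055 (end of Dec, 31 days; 18 left).
−18 → Dec 13, 2055.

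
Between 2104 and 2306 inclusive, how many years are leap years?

49

Multiples of 4 in [2104,2306]: 51.
Of those, multiples of 100: 2 (not leap unless ÷400).
Multiples of 400: 0.
Leap years = 51 − 2 + 0 = 49.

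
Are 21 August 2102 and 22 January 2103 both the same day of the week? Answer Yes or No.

Yes

From Aug 21, 2102 to Jan 22, 2103 is 154 days.
154 mod 7 = 0, so they are the same weekday.
(Aug 21, 2102 is a Monday; Jan 22, 2103 is a Monday.)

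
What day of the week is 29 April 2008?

Doomsday rule: the anchor day for the 2000s is Tuesday. For year 08: 8÷12 = 0 r 8, and 8÷4 = 2, so 0+8+2 = 10.
Tuesday + 10 ≡ Friday — that's 2008's doomsday.
In April the doomsday date is Apr 4.
Apr 29 is 25 days after Apr 4; 25 mod 7 = 4, so Friday + 4 = Tuesday.

Tuesday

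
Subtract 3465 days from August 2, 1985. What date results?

February 6, 1976

−365 (one year) → Aug 2, 1984 (3100 left).
−366 (one year; includes Feb 29, 1984) → Aug 2, 1983 (2734 left).
−365 (one year) → Aug 2, 1982 (2369 left).
−365 (one year) → Aug 2, 1981 (2004 left).
−365 (one year) → Aug 2, 1980 (1639 left).
−366 (one year; includes Feb 29, 1980) → Aug 2, 1979 (1273 left).
−365 (one year) → Aug 2, 1978 (908 left).
−365 (one year) → Aug 2, 1977 (543 left).
−365 (one year) → Aug 2, 1976 (178 left).
−2 → Jul 31, 1976 (end of Jul, 31 days; 176 left).
−31 → Jun 30, 1976 (end of Jun, 30 days; 145 left).
−30 → May 31, 1976 (end of May, 31 days; 115 left).
−31 → Apr 30, 1976 (end of Apr, 30 days; 84 left).
−30 → Mar 31, 1976 (end of Mar, 31 days; 54 left).
−31 → Feb 29, 1976 (end of Feb, 29 days; 23 left).
−23 → Feb 6, 1976.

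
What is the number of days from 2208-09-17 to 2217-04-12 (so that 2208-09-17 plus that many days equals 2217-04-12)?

Sep 17, 2208 → Sep 17, 2209: 365 days.
Sep 17, 2209 → Sep 17, 2210: 365 days.
Sep 17, 2210 → Sep 17, 2211: 365 days.
Sep 17, 2211 → Sep 17, 2212: 366 days (Feb 29, 2212 is in that span).
Sep 17, 2212 → Sep 17, 2213: 365 days.
Sep 17, 2213 → Sep 17, 2214: 365 days.
Sep 17, 2214 → Sep 17, 2215: 365 days.
Sep 17, 2215 → Sep 17, 2216: 366 days (Feb 29, 2216 is in that span).
Sep 17, 2216 → Oct 17, 2216: 30 days (September has 30).
Oct 17, 2216 → Nov 17, 2216: 31 days (October has 31).
Nov 17, 2216 → Dec 17, 2216: 30 days (November has 30).
Dec 17, 2216 → Jan 17, 2217: 31 days (December has 31).
Jan 17, 2217 → Feb 17, 2217: 31 days (January has 31).
Feb 17, 2217 → Mar 17, 2217: 28 days (February has 28).
Mar 17, 2217 → Apr 12, 2217: 26 days.
Total: 3129 days.

3129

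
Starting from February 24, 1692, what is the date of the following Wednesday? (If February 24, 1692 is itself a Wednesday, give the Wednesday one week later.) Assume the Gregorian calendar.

Feb 24, 1692 is a Sunday.
From Sunday to the next Wednesday is 3 days.
Feb 24, 1692 + 3 = Feb 27, 1692.

February 27, 1692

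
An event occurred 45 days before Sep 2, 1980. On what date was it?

−2 → Aug 31, 1980 (end of Aug, 31 days; 43 left).
−31 → Jul 31, 1980 (end of Jul, 31 days; 12 left).
−12 → Jul 19, 1980.

July 19, 1980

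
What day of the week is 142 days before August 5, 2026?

First find the weekday of Aug 5, 2026. Doomsday rule: the anchor day for the 2000s is Tuesday. For year 26: 26÷12 = 2 r 2, and 2÷4 = 0, so 2+2+0 = 4.
Tuesday + 4 ≡ Saturday — that's 2026's doomsday.
In August the doomsday date is Aug 8.
Aug 5 is 3 days before Aug 8; 3 mod 7 = 3, so Saturday − 3 = Wednesday.
142 mod 7 = 2, so 142 days before a Wednesday is Wednesday − 2 = Monday.

Monday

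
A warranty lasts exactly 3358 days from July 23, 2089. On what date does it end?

October 2, 2098

+365 (one year) → Jul 23, 2090 (2993 left).
+365 (one year) → Jul 23, 2091 (2628 left).
+366 (one year; includes Feb 29, 2092) → Jul 23, 2092 (2262 left).
+365 (one year) → Jul 23, 2093 (1897 left).
+365 (one year) → Jul 23, 2094 (1532 left).
+365 (one year) → Jul 23, 2095 (1167 left).
+366 (one year; includes Feb 29, 2096) → Jul 23, 2096 (801 left).
+365 (one year) → Jul 23, 2097 (436 left).
+365 (one year) → Jul 23, 2098 (71 left).
Jul has 31 days: +9 → Aug 1, 2098 (62 left).
Aug has 31 days: +31 → Sep 1, 2098 (31 left).
Sep has 30 days: +30 → Oct 1, 2098 (1 left).
+1 → Oct 2, 2098.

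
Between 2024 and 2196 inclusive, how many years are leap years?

Multiples of 4 in [2024,2196]: 44.
Of those, multiples of 100: 1 (not leap unless ÷400).
Multiples of 400: 0.
Leap years = 44 − 1 + 0 = 43.

43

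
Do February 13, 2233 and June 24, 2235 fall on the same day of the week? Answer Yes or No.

From Feb 13, 2233 to Jun 24, 2235 is 861 days.
861 mod 7 = 0, so they are the same weekday.
(Feb 13, 2233 is a Wednesday; Jun 24, 2235 is a Wednesday.)

Yes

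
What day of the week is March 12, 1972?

Sunday

January 1, 1972 is a Saturday.
Jan 1, 1972 → Feb 1, 1972: 31 days (January has 31).
Feb 1, 1972 → Mar 1, 1972: 29 days (February has 29).
Mar 1, 1972 → Mar 12, 1972: 11 days.
Total: 71 days.
71 mod 7 = 1, so Saturday + 1 = Sunday.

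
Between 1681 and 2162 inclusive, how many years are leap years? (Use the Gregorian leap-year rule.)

Multiples of 4 in [1681,2162]: 120.
Of those, multiples of 100: 5 (not leap unless ÷400).
Multiples of 400: 1.
Leap years = 120 − 5 + 1 = 116.

116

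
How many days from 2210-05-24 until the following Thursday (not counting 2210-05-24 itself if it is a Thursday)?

May 24, 2210 is a Thursday.
From Thursday to the next Thursday is 7 days.

7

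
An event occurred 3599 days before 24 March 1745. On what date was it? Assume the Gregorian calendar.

May 17, 1735

−365 (one year) → Mar 24, 1744 (3234 left).
−366 (one year; includes Feb 29, 1744) → Mar 24, 1743 (2868 left).
−365 (one year) → Mar 24, 1742 (2503 left).
−365 (one year) → Mar 24, 1741 (2138 left).
−365 (one year) → Mar 24, 1740 (1773 left).
−366 (one year; includes Feb 29, 1740) → Mar 24, 1739 (1407 left).
−365 (one year) → Mar 24, 1738 (1042 left).
−365 (one year) → Mar 24, 1737 (677 left).
−365 (one year) → Mar 24, 1736 (312 left).
−24 → Feb 29, 1736 (end of Feb, 29 days; 288 left).
−29 → Jan 31, 1736 (end of Jan, 31 days; 259 left).
−31 → Dec 31, 1735 (end of Dec, 31 days; 228 left).
−31 → Nov 30, 1735 (end of Nov, 30 days; 197 left).
−30 → Oct 31, 1735 (end of Oct, 31 days; 167 left).
−31 → Sep 30, 1735 (end of Sep, 30 days; 136 left).
−30 → Aug 31, 1735 (end of Aug, 31 days; 106 left).
−31 → Jul 31, 1735 (end of Jul, 31 days; 75 left).
−31 → Jun 30, 1735 (end of Jun, 30 days; 44 left).
−30 → May 31, 1735 (end of May, 31 days; 14 left).
−14 → May 17, 1735.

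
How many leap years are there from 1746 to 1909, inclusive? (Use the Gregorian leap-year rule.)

Multiples of 4 in [1746,1909]: 41.
Of those, multiples of 100: 2 (not leap unless ÷400).
Multiples of 400: 0.
Leap years = 41 − 2 + 0 = 39.

39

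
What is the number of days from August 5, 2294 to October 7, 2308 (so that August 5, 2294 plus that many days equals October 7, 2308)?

5176

Aug 5, 2294 → Aug 5, 2295: 365 days.
Aug 5, 2295 → Aug 5, 2296: 366 days (Feb 29, 2296 is in that span).
Aug 5, 2296 → Aug 5, 2297: 365 days.
Aug 5, 2297 → Aug 5, 2298: 365 days.
Aug 5, 2298 → Aug 5, 2299: 365 days.
Aug 5, 2299 → Aug 5, 2300: 365 days.
Aug 5, 2300 → Aug 5, 2301: 365 days.
Aug 5, 2301 → Aug 5, 2302: 365 days.
Aug 5, 2302 → Aug 5, 2303: 365 days.
Aug 5, 2303 → Aug 5, 2304: 366 days (Feb 29, 2304 is in that span).
Aug 5, 2304 → Aug 5, 2305: 365 days.
Aug 5, 2305 → Aug 5, 2306: 365 days.
Aug 5, 2306 → Aug 5, 2307: 365 days.
Aug 5, 2307 → Aug 5, 2308: 366 days (Feb 29, 2308 is in that span).
Aug 5, 2308 → Sep 5, 2308: 31 days (August has 31).
Sep 5, 2308 → Oct 5, 2308: 30 days (September has 30).
Oct 5, 2308 → Oct 7, 2308: 2 days.
Total: 5176 days.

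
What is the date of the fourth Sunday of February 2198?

February 25, 2198

February 1, 2198 is a Thursday.
The first Sunday is therefore February 4 (3 days later).
The fourth Sunday is 4 + 3×7 = February 25.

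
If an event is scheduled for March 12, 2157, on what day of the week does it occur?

Doomsday rule: the anchor day for the 2100s is Sunday. For year 57: 57÷12 = 4 r 9, and 9÷4 = 2, so 4+9+2 = 15.
Sunday + 15 ≡ Monday — that's 2157's doomsday.
In March the doomsday date is Mar 14.
Mar 12 is 2 days before Mar 14; 2 mod 7 = 2, so Monday − 2 = Saturday.

Saturday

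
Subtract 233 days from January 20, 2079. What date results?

June 1, 2078

−20 → Dec 31, 2078 (end of Dec, 31 days; 213 left).
−31 → Nov 30, 2078 (end of Nov, 30 days; 182 left).
−30 → Oct 31, 2078 (end of Oct, 31 days; 152 left).
−31 → Sep 30, 2078 (end of Sep, 30 days; 121 left).
−30 → Aug 31, 2078 (end of Aug, 31 days; 91 left).
−31 → Jul 31, 2078 (end of Jul, 31 days; 60 left).
−31 → Jun 30, 2078 (end of Jun, 30 days; 29 left).
−29 → Jun 1, 2078.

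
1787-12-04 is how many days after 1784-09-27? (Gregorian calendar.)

Sep 27, 1784 → Sep 27, 1785: 365 days.
Sep 27, 1785 → Sep 27, 1786: 365 days.
Sep 27, 1786 → Sep 27, 1787: 365 days.
Sep 27, 1787 → Oct 27, 1787: 30 days (September has 30).
Oct 27, 1787 → Nov 27, 1787: 31 days (October has 31).
Nov 27, 1787 → Dec 4, 1787: 7 days.
Total: 1163 days.

1163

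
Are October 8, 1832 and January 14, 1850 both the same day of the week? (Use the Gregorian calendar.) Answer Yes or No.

Yes

From Oct 8, 1832 to Jan 14, 1850 is 6307 days.
6307 mod 7 = 0, so they are the same weekday.
(Oct 8, 1832 is a Monday; Jan 14, 1850 is a Monday.)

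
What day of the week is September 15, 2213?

Wednesday

Doomsday rule: the anchor day for the 2200s is Friday. For year 13: 13÷12 = 1 r 1, and 1÷4 = 0, so 1+1+0 = 2.
Friday + 2 ≡ Sunday — that's 2213's doomsday.
In September the doomsday date is Sep 5.
Sep 15 is 10 days after Sep 5; 10 mod 7 = 3, so Sunday + 3 = Wednesday.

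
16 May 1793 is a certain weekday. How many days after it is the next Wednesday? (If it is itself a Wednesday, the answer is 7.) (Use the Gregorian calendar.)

May 16, 1793 is a Thursday.
From Thursday to the next Wednesday is 6 days.

6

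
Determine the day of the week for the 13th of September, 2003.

Saturday

Doomsday rule: the anchor day for the 2000s is Tuesday. For year 03: 3÷12 = 0 r 3, and 3÷4 = 0, so 0+3+0 = 3.
Tuesday + 3 ≡ Friday — that's 2003's doomsday.
In September the doomsday date is Sep 5.
Sep 13 is 8 days after Sep 5; 8 mod 7 = 1, so Friday + 1 = Saturday.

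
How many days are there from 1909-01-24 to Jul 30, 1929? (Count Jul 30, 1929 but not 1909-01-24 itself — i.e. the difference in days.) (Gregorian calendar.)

Jan 24, 1909 → Jan 24, 1910: 365 days.
Jan 24, 1910 → Jan 24, 1911: 365 days.
Jan 24, 1911 → Jan 24, 1912: 365 days.
Jan 24, 1912 → Jan 24, 1913: 366 days (Feb 29, 1912 is in that span).
Jan 24, 1913 → Jan 24, 1914: 365 days.
Jan 24, 1914 → Jan 24, 1915: 365 days.
Jan 24, 1915 → Jan 24, 1916: 365 days.
Jan 24, 1916 → Jan 24, 1917: 366 days (Feb 29, 1916 is in that span).
Jan 24, 1917 → Jan 24, 1918: 365 days.
Jan 24, 1918 → Jan 24, 1919: 365 days.
Jan 24, 1919 → Jan 24, 1920: 365 days.
Jan 24, 1920 → Jan 24, 1921: 366 days (Feb 29, 1920 is in that span).
Jan 24, 1921 → Jan 24, 1922: 365 days.
Jan 24, 1922 → Jan 24, 1923: 365 days.
Jan 24, 1923 → Jan 24, 1924: 365 days.
Jan 24, 1924 → Jan 24, 1925: 366 days (Feb 29, 1924 is in that span).
Jan 24, 1925 → Jan 24, 1926: 365 days.
Jan 24, 1926 → Jan 24, 1927: 365 days.
Jan 24, 1927 → Jan 24, 1928: 365 days.
Jan 24, 1928 → Jan 24, 1929: 366 days (Feb 29, 1928 is in that span).
Jan 24, 1929 → Feb 24, 1929: 31 days (January has 31).
Feb 24, 1929 → Mar 24, 1929: 28 days (February has 28).
Mar 24, 1929 → Apr 24, 1929: 31 days (March has 31).
Apr 24, 1929 → May 24, 1929: 30 days (April has 30).
May 24, 1929 → Jun 24, 1929: 31 days (May has 31).
Jun 24, 1929 → Jul 24, 1929: 30 days (June has 30).
Jul 24, 1929 → Jul 30, 1929: 6 days.
Total: 7492 days.

7492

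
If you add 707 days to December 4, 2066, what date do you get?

+365 (one year) → Dec 4, 2067 (342 left).
Dec has 31 days: +28 → Jan 1, 2068 (314 left).
Jan has 31 days: +31 → Feb 1, 2068 (283 left).
Feb has 29 days: +29 → Mar 1, 2068 (254 left).
Mar has 31 days: +31 → Apr 1, 2068 (223 left).
Apr has 30 days: +30 → May 1, 2068 (193 left).
May has 31 days: +31 → Jun 1, 2068 (162 left).
Jun has 30 days: +30 → Jul 1, 2068 (132 left).
Jul has 31 days: +31 → Aug 1, 2068 (101 left).
Aug has 31 days: +31 → Sep 1, 2068 (70 left).
Sep has 30 days: +30 → Oct 1, 2068 (40 left).
Oct has 31 days: +31 → Nov 1, 2068 (9 left).
+9 → Nov 10, 2068.

November 10, 2068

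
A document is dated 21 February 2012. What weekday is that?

Tuesday

Doomsday rule: the anchor day for the 2000s is Tuesday. For year 12: 12÷12 = 1 r 0, and 0÷4 = 0, so 1+0+0 = 1.
Tuesday + 1 ≡ Wednesday — that's 2012's doomsday.
In February the doomsday date is Feb 29 (2012 is a leap year (divisible by 4)).
Feb 21 is 8 days before Feb 29; 8 mod 7 = 1, so Wednesday − 1 = Tuesday.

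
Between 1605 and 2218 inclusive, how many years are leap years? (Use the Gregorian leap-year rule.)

148

Multiples of 4 in [1605,2218]: 153.
Of those, multiples of 100: 6 (not leap unless ÷400).
Multiples of 400: 1.
Leap years = 153 − 6 + 1 = 148.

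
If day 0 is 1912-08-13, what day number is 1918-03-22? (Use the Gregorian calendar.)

Aug 13, 1912 → Aug 13, 1913: 365 days.
Aug 13, 1913 → Aug 13, 1914: 365 days.
Aug 13, 1914 → Aug 13, 1915: 365 days.
Aug 13, 1915 → Aug 13, 1916: 366 days (Feb 29, 1916 is in that span).
Aug 13, 1916 → Aug 13, 1917: 365 days.
Aug 13, 1917 → Sep 13, 1917: 31 days (August has 31).
Sep 13, 1917 → Oct 13, 1917: 30 days (September has 30).
Oct 13, 1917 → Nov 13, 1917: 31 days (October has 31).
Nov 13, 1917 → Dec 13, 1917: 30 days (November has 30).
Dec 13, 1917 → Jan 13, 1918: 31 days (December has 31).
Jan 13, 1918 → Feb 13, 1918: 31 days (January has 31).
Feb 13, 1918 → Mar 13, 1918: 28 days (February has 28).
Mar 13, 1918 → Mar 22, 1918: 9 days.
Total: 2047 days.

2047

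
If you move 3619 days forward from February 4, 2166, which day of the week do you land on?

First find the weekday of Feb 4, 2166. Doomsday rule: the anchor day for the 2100s is Sunday. For year 66: 66÷12 = 5 r 6, and 6÷4 = 1, so 5+6+1 = 12.
Sunday + 12 ≡ Friday — that's 2166's doomsday.
In February the doomsday date is Feb 28 (2166 is not a leap year).
Feb 4 is 24 days before Feb 28; 24 mod 7 = 3, so Friday − 3 = Tuesday.
3619 mod 7 = 0, so 3619 days after a Tuesday is Tuesday + 0 = Tuesday.

Tuesday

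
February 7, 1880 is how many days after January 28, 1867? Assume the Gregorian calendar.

Jan 28, 1867 → Jan 28, 1868: 365 days.
Jan 28, 1868 → Jan 28, 1869: 366 days (Feb 29, 1868 is in that span).
Jan 28, 1869 → Jan 28, 1870: 365 days.
Jan 28, 1870 → Jan 28, 1871: 365 days.
Jan 28, 1871 → Jan 28, 1872: 365 days.
Jan 28, 1872 → Jan 28, 1873: 366 days (Feb 29, 1872 is in that span).
Jan 28, 1873 → Jan 28, 1874: 365 days.
Jan 28, 1874 → Jan 28, 1875: 365 days.
Jan 28, 1875 → Jan 28, 1876: 365 days.
Jan 28, 1876 → Jan 28, 1877: 366 days (Feb 29, 1876 is in that span).
Jan 28, 1877 → Jan 28, 1878: 365 days.
Jan 28, 1878 → Jan 28, 1879: 365 days.
Jan 28, 1879 → Feb 28, 1879: 31 days (January has 31).
Feb 28, 1879 → Mar 28, 1879: 28 days (February has 28).
Mar 28, 1879 → Apr 28, 1879: 31 days (March has 31).
Apr 28, 1879 → May 28, 1879: 30 days (April has 30).
May 28, 1879 → Jun 28, 1879: 31 days (May has 31).
Jun 28, 1879 → Jul 28, 1879: 30 days (June has 30).
Jul 28, 1879 → Aug 28, 1879: 31 days (July has 31).
Aug 28, 1879 → Sep 28, 1879: 31 days (August has 31).
Sep 28, 1879 → Oct 28, 1879: 30 days (September has 30).
Oct 28, 1879 → Nov 28, 1879: 31 days (October has 31).
Nov 28, 1879 → Dec 28, 1879: 30 days (November has 30).
Dec 28, 1879 → Jan 28, 1880: 31 days (December has 31).
Jan 28, 1880 → Feb 7, 1880: 10 days.
Total: 4758 days.

4758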